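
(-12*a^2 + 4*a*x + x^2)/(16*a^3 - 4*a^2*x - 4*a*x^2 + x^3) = (6*a + x)/(-8*a^2 - 2*a*x + x^2)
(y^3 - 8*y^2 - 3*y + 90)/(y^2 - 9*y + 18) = (y^2 - 2*y - 15)/(y - 3)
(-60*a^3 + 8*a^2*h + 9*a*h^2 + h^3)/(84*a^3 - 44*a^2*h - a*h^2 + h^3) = (-30*a^2 - 11*a*h - h^2)/(42*a^2 - a*h - h^2)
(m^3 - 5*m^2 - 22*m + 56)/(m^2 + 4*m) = m - 9 + 14/m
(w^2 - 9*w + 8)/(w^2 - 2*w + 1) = (w - 8)/(w - 1)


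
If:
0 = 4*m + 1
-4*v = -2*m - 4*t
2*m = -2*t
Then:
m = -1/4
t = 1/4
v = 1/8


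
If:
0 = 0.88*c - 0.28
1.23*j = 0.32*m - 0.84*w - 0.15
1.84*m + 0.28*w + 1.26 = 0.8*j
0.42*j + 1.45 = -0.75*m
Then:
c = 0.32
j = -1.11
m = -1.31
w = 0.95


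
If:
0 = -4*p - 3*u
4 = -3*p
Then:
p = -4/3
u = 16/9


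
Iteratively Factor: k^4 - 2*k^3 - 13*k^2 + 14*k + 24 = (k - 4)*(k^3 + 2*k^2 - 5*k - 6) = (k - 4)*(k - 2)*(k^2 + 4*k + 3) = (k - 4)*(k - 2)*(k + 1)*(k + 3)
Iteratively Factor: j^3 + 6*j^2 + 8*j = (j)*(j^2 + 6*j + 8) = j*(j + 2)*(j + 4)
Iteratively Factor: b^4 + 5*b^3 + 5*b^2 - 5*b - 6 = (b + 3)*(b^3 + 2*b^2 - b - 2) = (b + 2)*(b + 3)*(b^2 - 1) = (b + 1)*(b + 2)*(b + 3)*(b - 1)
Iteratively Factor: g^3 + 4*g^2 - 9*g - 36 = (g + 3)*(g^2 + g - 12) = (g + 3)*(g + 4)*(g - 3)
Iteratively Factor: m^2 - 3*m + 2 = (m - 2)*(m - 1)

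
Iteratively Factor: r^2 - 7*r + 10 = (r - 5)*(r - 2)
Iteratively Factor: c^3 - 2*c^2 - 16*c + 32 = (c + 4)*(c^2 - 6*c + 8) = (c - 4)*(c + 4)*(c - 2)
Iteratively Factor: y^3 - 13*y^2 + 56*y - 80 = (y - 4)*(y^2 - 9*y + 20) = (y - 4)^2*(y - 5)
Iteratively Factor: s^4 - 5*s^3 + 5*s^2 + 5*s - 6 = (s - 1)*(s^3 - 4*s^2 + s + 6) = (s - 2)*(s - 1)*(s^2 - 2*s - 3) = (s - 2)*(s - 1)*(s + 1)*(s - 3)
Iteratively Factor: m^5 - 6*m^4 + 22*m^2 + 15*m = (m + 1)*(m^4 - 7*m^3 + 7*m^2 + 15*m) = (m + 1)^2*(m^3 - 8*m^2 + 15*m) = (m - 3)*(m + 1)^2*(m^2 - 5*m) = (m - 5)*(m - 3)*(m + 1)^2*(m)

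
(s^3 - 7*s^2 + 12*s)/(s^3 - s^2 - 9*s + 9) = s*(s - 4)/(s^2 + 2*s - 3)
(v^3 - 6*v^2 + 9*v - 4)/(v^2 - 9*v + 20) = (v^2 - 2*v + 1)/(v - 5)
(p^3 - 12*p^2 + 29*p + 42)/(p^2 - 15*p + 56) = (p^2 - 5*p - 6)/(p - 8)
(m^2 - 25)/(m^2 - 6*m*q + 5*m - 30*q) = (5 - m)/(-m + 6*q)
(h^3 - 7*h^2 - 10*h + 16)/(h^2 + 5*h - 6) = (h^2 - 6*h - 16)/(h + 6)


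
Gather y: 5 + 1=6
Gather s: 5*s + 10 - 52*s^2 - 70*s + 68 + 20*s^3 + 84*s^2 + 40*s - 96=20*s^3 + 32*s^2 - 25*s - 18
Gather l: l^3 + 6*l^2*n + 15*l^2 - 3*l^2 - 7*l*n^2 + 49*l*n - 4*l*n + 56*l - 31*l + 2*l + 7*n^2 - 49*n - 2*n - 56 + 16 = l^3 + l^2*(6*n + 12) + l*(-7*n^2 + 45*n + 27) + 7*n^2 - 51*n - 40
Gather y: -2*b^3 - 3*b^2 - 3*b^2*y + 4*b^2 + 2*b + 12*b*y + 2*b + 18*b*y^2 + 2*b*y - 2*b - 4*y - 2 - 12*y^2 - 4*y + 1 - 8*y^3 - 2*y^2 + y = -2*b^3 + b^2 + 2*b - 8*y^3 + y^2*(18*b - 14) + y*(-3*b^2 + 14*b - 7) - 1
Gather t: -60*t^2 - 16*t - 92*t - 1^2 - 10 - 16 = -60*t^2 - 108*t - 27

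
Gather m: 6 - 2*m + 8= 14 - 2*m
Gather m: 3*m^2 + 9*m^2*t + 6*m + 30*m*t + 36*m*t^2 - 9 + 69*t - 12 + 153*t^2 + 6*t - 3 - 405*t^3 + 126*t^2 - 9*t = m^2*(9*t + 3) + m*(36*t^2 + 30*t + 6) - 405*t^3 + 279*t^2 + 66*t - 24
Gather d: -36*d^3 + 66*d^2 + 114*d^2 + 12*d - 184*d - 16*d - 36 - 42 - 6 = -36*d^3 + 180*d^2 - 188*d - 84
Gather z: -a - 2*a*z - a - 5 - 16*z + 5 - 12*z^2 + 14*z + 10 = -2*a - 12*z^2 + z*(-2*a - 2) + 10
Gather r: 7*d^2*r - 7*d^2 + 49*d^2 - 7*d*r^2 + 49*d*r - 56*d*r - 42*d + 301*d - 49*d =42*d^2 - 7*d*r^2 + 210*d + r*(7*d^2 - 7*d)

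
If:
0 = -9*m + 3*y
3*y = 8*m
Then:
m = 0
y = 0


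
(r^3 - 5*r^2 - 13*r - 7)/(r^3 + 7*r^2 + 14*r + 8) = (r^2 - 6*r - 7)/(r^2 + 6*r + 8)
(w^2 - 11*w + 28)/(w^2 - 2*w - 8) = (w - 7)/(w + 2)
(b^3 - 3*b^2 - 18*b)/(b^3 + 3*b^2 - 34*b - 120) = b*(b + 3)/(b^2 + 9*b + 20)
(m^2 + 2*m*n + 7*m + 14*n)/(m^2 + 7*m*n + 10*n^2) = (m + 7)/(m + 5*n)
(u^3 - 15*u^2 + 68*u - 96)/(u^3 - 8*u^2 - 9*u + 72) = (u - 4)/(u + 3)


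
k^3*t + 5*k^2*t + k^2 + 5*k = k*(k + 5)*(k*t + 1)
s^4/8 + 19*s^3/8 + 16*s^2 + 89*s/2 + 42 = (s/4 + 1)*(s/2 + 1)*(s + 6)*(s + 7)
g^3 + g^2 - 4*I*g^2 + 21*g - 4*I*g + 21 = (g + 1)*(g - 7*I)*(g + 3*I)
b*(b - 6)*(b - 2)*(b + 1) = b^4 - 7*b^3 + 4*b^2 + 12*b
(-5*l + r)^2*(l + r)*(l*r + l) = 25*l^4*r + 25*l^4 + 15*l^3*r^2 + 15*l^3*r - 9*l^2*r^3 - 9*l^2*r^2 + l*r^4 + l*r^3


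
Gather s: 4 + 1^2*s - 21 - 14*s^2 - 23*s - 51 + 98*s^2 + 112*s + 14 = 84*s^2 + 90*s - 54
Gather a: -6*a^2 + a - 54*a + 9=-6*a^2 - 53*a + 9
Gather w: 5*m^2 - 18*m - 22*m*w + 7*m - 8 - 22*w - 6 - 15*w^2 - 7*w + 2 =5*m^2 - 11*m - 15*w^2 + w*(-22*m - 29) - 12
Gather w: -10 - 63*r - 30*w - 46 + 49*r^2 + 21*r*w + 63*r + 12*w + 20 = 49*r^2 + w*(21*r - 18) - 36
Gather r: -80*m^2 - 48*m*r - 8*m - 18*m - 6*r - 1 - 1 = -80*m^2 - 26*m + r*(-48*m - 6) - 2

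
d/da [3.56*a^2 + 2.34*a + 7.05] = 7.12*a + 2.34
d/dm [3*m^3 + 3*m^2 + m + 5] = 9*m^2 + 6*m + 1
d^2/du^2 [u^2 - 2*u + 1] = 2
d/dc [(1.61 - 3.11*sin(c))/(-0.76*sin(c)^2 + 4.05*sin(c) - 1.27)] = (-2.3636*sin(c)^2 + 2.4472*sin(c) - 2.5708)*cos(c)/(0.5776*sin(c)^4 - 6.156*sin(c)^3 + 18.3329*sin(c)^2 - 10.287*sin(c) + 1.6129)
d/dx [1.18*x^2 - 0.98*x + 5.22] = 2.36*x - 0.98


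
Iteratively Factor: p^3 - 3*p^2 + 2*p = (p - 2)*(p^2 - p) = p*(p - 2)*(p - 1)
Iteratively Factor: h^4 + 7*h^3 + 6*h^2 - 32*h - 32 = (h - 2)*(h^3 + 9*h^2 + 24*h + 16) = (h - 2)*(h + 1)*(h^2 + 8*h + 16) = (h - 2)*(h + 1)*(h + 4)*(h + 4)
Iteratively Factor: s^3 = (s)*(s^2) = s^2*(s)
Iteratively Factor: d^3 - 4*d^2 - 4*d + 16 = (d + 2)*(d^2 - 6*d + 8) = (d - 4)*(d + 2)*(d - 2)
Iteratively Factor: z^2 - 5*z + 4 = (z - 1)*(z - 4)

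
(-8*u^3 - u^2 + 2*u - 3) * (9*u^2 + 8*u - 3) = -72*u^5 - 73*u^4 + 34*u^3 - 8*u^2 - 30*u + 9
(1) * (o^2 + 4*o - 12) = o^2 + 4*o - 12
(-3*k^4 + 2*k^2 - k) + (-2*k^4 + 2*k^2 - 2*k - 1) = -5*k^4 + 4*k^2 - 3*k - 1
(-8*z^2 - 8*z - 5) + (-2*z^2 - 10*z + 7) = -10*z^2 - 18*z + 2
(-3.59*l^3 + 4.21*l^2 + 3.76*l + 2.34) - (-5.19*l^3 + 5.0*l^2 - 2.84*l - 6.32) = 1.6*l^3 - 0.79*l^2 + 6.6*l + 8.66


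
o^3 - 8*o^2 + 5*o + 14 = (o - 7)*(o - 2)*(o + 1)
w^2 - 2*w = w*(w - 2)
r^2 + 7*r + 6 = (r + 1)*(r + 6)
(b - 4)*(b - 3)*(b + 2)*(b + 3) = b^4 - 2*b^3 - 17*b^2 + 18*b + 72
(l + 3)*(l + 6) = l^2 + 9*l + 18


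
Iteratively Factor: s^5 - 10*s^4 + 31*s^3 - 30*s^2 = (s - 3)*(s^4 - 7*s^3 + 10*s^2) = s*(s - 3)*(s^3 - 7*s^2 + 10*s) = s^2*(s - 3)*(s^2 - 7*s + 10) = s^2*(s - 3)*(s - 2)*(s - 5)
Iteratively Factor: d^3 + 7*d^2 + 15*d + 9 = (d + 1)*(d^2 + 6*d + 9) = (d + 1)*(d + 3)*(d + 3)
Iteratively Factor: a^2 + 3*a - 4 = (a + 4)*(a - 1)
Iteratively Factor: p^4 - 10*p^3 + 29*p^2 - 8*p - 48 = (p - 4)*(p^3 - 6*p^2 + 5*p + 12) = (p - 4)*(p - 3)*(p^2 - 3*p - 4) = (p - 4)^2*(p - 3)*(p + 1)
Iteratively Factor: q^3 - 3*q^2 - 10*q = (q + 2)*(q^2 - 5*q) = (q - 5)*(q + 2)*(q)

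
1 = 1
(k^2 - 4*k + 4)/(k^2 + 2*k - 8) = (k - 2)/(k + 4)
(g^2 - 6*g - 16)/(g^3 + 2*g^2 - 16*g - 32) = (g - 8)/(g^2 - 16)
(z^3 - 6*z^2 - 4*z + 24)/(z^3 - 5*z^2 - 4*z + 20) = (z - 6)/(z - 5)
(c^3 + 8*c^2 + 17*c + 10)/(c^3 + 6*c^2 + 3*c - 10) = (c + 1)/(c - 1)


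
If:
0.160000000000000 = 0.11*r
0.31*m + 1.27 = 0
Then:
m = -4.10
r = 1.45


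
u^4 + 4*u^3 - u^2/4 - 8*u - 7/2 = (u + 1/2)*(u + 7/2)*(u - sqrt(2))*(u + sqrt(2))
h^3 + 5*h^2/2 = h^2*(h + 5/2)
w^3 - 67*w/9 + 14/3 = (w - 7/3)*(w - 2/3)*(w + 3)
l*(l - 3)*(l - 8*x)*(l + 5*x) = l^4 - 3*l^3*x - 3*l^3 - 40*l^2*x^2 + 9*l^2*x + 120*l*x^2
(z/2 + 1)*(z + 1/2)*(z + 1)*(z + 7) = z^4/2 + 21*z^3/4 + 14*z^2 + 51*z/4 + 7/2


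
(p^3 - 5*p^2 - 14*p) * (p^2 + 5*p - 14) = p^5 - 53*p^3 + 196*p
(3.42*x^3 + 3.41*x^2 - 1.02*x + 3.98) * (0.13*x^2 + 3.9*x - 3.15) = 0.4446*x^5 + 13.7813*x^4 + 2.3934*x^3 - 14.2021*x^2 + 18.735*x - 12.537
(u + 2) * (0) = 0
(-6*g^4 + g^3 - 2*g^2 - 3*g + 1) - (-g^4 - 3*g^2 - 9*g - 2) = -5*g^4 + g^3 + g^2 + 6*g + 3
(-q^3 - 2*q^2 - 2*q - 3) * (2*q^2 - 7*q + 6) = -2*q^5 + 3*q^4 + 4*q^3 - 4*q^2 + 9*q - 18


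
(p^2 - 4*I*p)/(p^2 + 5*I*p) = (p - 4*I)/(p + 5*I)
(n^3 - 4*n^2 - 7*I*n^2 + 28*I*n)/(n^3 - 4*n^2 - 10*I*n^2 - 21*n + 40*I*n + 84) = n/(n - 3*I)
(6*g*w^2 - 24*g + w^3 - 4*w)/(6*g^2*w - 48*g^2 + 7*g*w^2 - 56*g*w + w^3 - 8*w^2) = (w^2 - 4)/(g*w - 8*g + w^2 - 8*w)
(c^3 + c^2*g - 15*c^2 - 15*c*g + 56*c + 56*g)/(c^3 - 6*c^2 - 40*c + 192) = (c^2 + c*g - 7*c - 7*g)/(c^2 + 2*c - 24)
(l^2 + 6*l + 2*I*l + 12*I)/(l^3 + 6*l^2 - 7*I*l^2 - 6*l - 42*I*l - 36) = (l + 2*I)/(l^2 - 7*I*l - 6)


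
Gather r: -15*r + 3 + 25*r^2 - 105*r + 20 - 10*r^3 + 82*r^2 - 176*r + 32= -10*r^3 + 107*r^2 - 296*r + 55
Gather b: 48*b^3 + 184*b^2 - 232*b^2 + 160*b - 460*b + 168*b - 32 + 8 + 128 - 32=48*b^3 - 48*b^2 - 132*b + 72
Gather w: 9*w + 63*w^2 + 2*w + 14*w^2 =77*w^2 + 11*w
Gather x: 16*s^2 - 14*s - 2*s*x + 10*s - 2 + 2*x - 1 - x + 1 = 16*s^2 - 4*s + x*(1 - 2*s) - 2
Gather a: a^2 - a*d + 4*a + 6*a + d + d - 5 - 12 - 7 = a^2 + a*(10 - d) + 2*d - 24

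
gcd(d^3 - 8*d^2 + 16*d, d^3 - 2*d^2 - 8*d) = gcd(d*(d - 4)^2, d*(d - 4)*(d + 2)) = d^2 - 4*d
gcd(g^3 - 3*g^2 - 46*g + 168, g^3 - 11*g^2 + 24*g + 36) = g - 6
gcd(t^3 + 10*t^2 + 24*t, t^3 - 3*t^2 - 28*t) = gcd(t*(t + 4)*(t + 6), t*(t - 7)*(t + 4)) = t^2 + 4*t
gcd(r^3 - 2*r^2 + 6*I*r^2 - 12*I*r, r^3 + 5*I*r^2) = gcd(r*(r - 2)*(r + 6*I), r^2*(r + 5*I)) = r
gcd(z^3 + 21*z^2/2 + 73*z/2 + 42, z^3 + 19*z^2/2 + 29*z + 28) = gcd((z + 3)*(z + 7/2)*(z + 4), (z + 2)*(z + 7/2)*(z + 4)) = z^2 + 15*z/2 + 14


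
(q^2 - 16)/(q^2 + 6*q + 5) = (q^2 - 16)/(q^2 + 6*q + 5)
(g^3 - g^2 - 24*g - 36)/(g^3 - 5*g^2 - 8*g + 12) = (g + 3)/(g - 1)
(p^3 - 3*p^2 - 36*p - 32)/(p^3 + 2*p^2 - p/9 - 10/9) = 9*(p^2 - 4*p - 32)/(9*p^2 + 9*p - 10)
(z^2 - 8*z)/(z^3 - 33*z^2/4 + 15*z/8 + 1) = 8*z/(8*z^2 - 2*z - 1)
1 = 1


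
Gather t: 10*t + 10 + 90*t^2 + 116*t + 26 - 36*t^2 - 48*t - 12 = 54*t^2 + 78*t + 24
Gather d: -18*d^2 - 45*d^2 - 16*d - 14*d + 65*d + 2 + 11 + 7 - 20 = -63*d^2 + 35*d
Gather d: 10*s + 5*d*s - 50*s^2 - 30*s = 5*d*s - 50*s^2 - 20*s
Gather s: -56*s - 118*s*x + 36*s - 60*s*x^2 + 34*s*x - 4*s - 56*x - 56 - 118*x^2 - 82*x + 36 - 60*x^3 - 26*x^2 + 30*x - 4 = s*(-60*x^2 - 84*x - 24) - 60*x^3 - 144*x^2 - 108*x - 24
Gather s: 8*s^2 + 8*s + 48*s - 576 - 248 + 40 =8*s^2 + 56*s - 784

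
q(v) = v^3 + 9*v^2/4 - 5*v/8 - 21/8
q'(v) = 3*v^2 + 9*v/2 - 5/8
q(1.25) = 2.06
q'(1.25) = 9.69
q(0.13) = -2.67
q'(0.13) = 0.01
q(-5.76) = -115.48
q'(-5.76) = 72.99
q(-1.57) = 0.03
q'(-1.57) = -0.30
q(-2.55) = -2.98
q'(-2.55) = 7.41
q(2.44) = 23.77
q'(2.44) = 28.22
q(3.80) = 82.36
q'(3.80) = 59.80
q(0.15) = -2.66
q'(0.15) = 0.12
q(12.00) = 2041.88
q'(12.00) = 485.38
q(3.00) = 42.75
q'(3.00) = 39.88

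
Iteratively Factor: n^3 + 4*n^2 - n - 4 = (n + 1)*(n^2 + 3*n - 4) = (n - 1)*(n + 1)*(n + 4)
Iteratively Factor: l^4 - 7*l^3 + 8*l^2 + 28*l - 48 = (l - 3)*(l^3 - 4*l^2 - 4*l + 16) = (l - 4)*(l - 3)*(l^2 - 4) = (l - 4)*(l - 3)*(l - 2)*(l + 2)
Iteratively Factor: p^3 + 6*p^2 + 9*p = (p + 3)*(p^2 + 3*p) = (p + 3)^2*(p)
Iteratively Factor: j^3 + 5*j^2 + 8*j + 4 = (j + 1)*(j^2 + 4*j + 4) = (j + 1)*(j + 2)*(j + 2)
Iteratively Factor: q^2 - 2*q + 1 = (q - 1)*(q - 1)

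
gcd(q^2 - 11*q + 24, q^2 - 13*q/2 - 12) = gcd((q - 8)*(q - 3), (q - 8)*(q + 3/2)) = q - 8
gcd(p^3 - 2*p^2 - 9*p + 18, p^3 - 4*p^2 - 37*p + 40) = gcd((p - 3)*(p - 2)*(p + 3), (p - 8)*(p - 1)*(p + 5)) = 1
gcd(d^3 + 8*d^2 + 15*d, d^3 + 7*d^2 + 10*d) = d^2 + 5*d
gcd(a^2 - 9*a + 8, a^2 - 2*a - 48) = a - 8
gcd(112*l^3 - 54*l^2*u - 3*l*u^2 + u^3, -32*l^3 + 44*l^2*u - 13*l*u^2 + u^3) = -8*l + u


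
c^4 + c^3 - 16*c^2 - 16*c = c*(c - 4)*(c + 1)*(c + 4)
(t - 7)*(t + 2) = t^2 - 5*t - 14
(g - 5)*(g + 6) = g^2 + g - 30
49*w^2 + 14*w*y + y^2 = (7*w + y)^2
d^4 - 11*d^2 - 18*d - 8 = (d - 4)*(d + 1)^2*(d + 2)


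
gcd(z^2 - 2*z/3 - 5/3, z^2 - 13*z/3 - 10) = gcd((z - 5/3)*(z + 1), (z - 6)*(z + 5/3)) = 1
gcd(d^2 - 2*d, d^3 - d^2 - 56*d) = d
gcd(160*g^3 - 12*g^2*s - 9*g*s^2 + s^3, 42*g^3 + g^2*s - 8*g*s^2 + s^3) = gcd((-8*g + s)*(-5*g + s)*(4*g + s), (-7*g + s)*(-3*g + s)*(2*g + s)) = 1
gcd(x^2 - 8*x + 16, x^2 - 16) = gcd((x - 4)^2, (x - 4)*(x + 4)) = x - 4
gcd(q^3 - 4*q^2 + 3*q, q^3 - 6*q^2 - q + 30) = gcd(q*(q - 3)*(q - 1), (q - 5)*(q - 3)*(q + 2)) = q - 3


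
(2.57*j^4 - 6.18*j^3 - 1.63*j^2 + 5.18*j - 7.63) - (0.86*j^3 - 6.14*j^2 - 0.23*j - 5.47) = 2.57*j^4 - 7.04*j^3 + 4.51*j^2 + 5.41*j - 2.16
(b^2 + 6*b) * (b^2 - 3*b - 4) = b^4 + 3*b^3 - 22*b^2 - 24*b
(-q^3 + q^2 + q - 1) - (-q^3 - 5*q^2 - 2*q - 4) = 6*q^2 + 3*q + 3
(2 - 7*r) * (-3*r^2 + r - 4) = 21*r^3 - 13*r^2 + 30*r - 8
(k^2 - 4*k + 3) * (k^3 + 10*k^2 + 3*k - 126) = k^5 + 6*k^4 - 34*k^3 - 108*k^2 + 513*k - 378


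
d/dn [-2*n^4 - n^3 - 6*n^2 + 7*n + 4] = -8*n^3 - 3*n^2 - 12*n + 7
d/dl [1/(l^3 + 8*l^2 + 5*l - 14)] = (-3*l^2 - 16*l - 5)/(l^3 + 8*l^2 + 5*l - 14)^2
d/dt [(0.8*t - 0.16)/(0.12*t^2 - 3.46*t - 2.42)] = (-0.096*t^2 + 0.0384000000000002*t - 2.4896)/(0.0144*t^4 - 0.8304*t^3 + 11.3908*t^2 + 16.7464*t + 5.8564)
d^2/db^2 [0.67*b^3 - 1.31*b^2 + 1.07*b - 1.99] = 4.02*b - 2.62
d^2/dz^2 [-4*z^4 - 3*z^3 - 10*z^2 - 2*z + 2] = -48*z^2 - 18*z - 20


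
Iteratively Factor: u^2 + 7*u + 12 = (u + 4)*(u + 3)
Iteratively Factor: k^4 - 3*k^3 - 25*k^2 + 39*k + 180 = (k + 3)*(k^3 - 6*k^2 - 7*k + 60) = (k - 5)*(k + 3)*(k^2 - k - 12) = (k - 5)*(k + 3)^2*(k - 4)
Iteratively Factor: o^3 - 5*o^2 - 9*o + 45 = (o - 5)*(o^2 - 9) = (o - 5)*(o + 3)*(o - 3)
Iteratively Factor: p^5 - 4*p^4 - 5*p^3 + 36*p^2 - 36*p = (p - 2)*(p^4 - 2*p^3 - 9*p^2 + 18*p) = (p - 3)*(p - 2)*(p^3 + p^2 - 6*p) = p*(p - 3)*(p - 2)*(p^2 + p - 6) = p*(p - 3)*(p - 2)^2*(p + 3)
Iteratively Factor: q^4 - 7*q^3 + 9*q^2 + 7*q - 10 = (q + 1)*(q^3 - 8*q^2 + 17*q - 10) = (q - 5)*(q + 1)*(q^2 - 3*q + 2) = (q - 5)*(q - 1)*(q + 1)*(q - 2)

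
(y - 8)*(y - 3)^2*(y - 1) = y^4 - 15*y^3 + 71*y^2 - 129*y + 72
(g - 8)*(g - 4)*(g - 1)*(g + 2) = g^4 - 11*g^3 + 18*g^2 + 56*g - 64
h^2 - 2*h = h*(h - 2)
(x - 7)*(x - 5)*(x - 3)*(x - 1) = x^4 - 16*x^3 + 86*x^2 - 176*x + 105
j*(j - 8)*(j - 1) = j^3 - 9*j^2 + 8*j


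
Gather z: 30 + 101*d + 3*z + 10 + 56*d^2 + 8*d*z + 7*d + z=56*d^2 + 108*d + z*(8*d + 4) + 40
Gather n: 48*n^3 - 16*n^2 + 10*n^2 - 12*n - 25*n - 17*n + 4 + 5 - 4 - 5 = 48*n^3 - 6*n^2 - 54*n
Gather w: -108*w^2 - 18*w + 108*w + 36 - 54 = -108*w^2 + 90*w - 18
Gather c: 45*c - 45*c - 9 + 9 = 0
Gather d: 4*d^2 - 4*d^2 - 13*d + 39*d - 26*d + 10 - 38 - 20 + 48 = 0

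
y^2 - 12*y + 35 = (y - 7)*(y - 5)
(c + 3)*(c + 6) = c^2 + 9*c + 18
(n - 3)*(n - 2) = n^2 - 5*n + 6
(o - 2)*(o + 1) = o^2 - o - 2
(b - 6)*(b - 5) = b^2 - 11*b + 30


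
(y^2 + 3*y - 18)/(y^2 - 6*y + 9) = (y + 6)/(y - 3)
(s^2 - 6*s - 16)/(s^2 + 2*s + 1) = (s^2 - 6*s - 16)/(s^2 + 2*s + 1)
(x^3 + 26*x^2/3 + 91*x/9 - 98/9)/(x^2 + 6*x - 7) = (9*x^2 + 15*x - 14)/(9*(x - 1))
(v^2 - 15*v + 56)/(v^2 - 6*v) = (v^2 - 15*v + 56)/(v*(v - 6))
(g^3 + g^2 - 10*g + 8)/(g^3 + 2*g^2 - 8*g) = (g - 1)/g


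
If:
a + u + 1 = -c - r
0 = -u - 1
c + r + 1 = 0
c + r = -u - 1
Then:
No Solution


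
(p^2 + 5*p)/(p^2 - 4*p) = (p + 5)/(p - 4)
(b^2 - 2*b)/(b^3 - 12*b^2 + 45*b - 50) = b/(b^2 - 10*b + 25)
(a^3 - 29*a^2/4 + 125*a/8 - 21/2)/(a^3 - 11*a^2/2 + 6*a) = (a - 7/4)/a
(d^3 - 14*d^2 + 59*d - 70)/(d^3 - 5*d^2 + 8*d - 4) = (d^2 - 12*d + 35)/(d^2 - 3*d + 2)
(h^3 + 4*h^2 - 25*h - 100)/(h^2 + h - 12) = (h^2 - 25)/(h - 3)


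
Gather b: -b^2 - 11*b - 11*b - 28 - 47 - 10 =-b^2 - 22*b - 85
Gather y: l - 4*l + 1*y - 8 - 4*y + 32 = -3*l - 3*y + 24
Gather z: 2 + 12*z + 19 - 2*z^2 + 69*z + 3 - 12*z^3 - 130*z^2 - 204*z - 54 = -12*z^3 - 132*z^2 - 123*z - 30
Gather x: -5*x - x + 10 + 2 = 12 - 6*x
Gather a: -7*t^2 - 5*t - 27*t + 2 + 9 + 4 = -7*t^2 - 32*t + 15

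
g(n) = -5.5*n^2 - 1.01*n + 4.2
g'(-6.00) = 64.99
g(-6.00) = -187.74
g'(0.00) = -1.01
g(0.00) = 4.20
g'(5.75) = -64.26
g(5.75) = -183.45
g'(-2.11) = 22.20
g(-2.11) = -18.16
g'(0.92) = -11.13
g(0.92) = -1.38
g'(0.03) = -1.34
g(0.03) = 4.16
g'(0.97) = -11.68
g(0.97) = -1.95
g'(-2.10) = 22.09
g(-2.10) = -17.93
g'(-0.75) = 7.24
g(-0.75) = 1.86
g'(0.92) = -11.13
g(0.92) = -1.38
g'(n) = -11.0*n - 1.01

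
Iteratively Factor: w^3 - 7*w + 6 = (w - 2)*(w^2 + 2*w - 3) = (w - 2)*(w + 3)*(w - 1)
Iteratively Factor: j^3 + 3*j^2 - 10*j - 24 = (j + 2)*(j^2 + j - 12) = (j + 2)*(j + 4)*(j - 3)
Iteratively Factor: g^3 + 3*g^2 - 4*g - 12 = (g - 2)*(g^2 + 5*g + 6) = (g - 2)*(g + 2)*(g + 3)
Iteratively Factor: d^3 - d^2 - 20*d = (d - 5)*(d^2 + 4*d) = d*(d - 5)*(d + 4)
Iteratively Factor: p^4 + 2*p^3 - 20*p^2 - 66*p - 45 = (p + 1)*(p^3 + p^2 - 21*p - 45) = (p + 1)*(p + 3)*(p^2 - 2*p - 15) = (p - 5)*(p + 1)*(p + 3)*(p + 3)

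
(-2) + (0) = -2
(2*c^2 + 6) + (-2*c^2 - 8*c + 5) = 11 - 8*c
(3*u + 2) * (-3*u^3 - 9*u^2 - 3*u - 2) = -9*u^4 - 33*u^3 - 27*u^2 - 12*u - 4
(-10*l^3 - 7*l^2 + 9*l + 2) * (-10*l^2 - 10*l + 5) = 100*l^5 + 170*l^4 - 70*l^3 - 145*l^2 + 25*l + 10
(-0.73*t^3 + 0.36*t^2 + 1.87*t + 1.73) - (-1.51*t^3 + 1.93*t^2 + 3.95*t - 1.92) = 0.78*t^3 - 1.57*t^2 - 2.08*t + 3.65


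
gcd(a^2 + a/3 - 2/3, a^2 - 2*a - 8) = 1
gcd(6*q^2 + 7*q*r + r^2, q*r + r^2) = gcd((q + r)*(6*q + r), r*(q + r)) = q + r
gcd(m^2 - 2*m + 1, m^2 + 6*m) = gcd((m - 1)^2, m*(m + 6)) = 1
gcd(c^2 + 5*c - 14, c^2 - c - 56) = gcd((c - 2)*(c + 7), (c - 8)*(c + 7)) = c + 7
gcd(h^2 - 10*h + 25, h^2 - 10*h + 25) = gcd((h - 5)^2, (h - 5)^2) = h^2 - 10*h + 25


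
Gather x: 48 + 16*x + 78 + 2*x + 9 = 18*x + 135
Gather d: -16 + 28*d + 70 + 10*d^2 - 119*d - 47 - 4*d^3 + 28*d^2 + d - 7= -4*d^3 + 38*d^2 - 90*d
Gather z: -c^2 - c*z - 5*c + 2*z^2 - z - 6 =-c^2 - 5*c + 2*z^2 + z*(-c - 1) - 6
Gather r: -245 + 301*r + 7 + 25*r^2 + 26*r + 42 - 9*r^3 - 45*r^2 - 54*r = -9*r^3 - 20*r^2 + 273*r - 196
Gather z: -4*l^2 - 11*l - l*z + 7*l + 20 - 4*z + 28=-4*l^2 - 4*l + z*(-l - 4) + 48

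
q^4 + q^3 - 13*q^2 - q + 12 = (q - 3)*(q - 1)*(q + 1)*(q + 4)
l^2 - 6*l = l*(l - 6)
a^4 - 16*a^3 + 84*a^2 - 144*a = a*(a - 6)^2*(a - 4)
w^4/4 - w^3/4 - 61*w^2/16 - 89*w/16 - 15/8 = (w/4 + 1/2)*(w - 5)*(w + 1/2)*(w + 3/2)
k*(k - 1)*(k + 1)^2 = k^4 + k^3 - k^2 - k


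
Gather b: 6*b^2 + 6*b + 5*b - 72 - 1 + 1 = 6*b^2 + 11*b - 72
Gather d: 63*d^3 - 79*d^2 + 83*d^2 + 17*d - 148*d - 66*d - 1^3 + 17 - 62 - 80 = 63*d^3 + 4*d^2 - 197*d - 126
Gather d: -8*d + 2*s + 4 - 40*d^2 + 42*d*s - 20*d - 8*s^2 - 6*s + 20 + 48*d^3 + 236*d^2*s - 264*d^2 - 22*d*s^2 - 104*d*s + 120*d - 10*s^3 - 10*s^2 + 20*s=48*d^3 + d^2*(236*s - 304) + d*(-22*s^2 - 62*s + 92) - 10*s^3 - 18*s^2 + 16*s + 24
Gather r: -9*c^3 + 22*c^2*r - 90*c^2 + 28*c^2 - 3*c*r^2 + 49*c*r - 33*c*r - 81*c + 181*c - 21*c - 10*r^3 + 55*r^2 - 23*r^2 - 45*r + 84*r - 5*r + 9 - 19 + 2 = -9*c^3 - 62*c^2 + 79*c - 10*r^3 + r^2*(32 - 3*c) + r*(22*c^2 + 16*c + 34) - 8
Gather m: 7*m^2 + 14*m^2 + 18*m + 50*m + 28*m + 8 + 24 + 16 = 21*m^2 + 96*m + 48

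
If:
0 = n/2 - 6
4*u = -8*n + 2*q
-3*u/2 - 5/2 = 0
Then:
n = 12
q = 134/3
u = -5/3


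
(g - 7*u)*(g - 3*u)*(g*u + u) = g^3*u - 10*g^2*u^2 + g^2*u + 21*g*u^3 - 10*g*u^2 + 21*u^3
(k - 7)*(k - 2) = k^2 - 9*k + 14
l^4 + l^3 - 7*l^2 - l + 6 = (l - 2)*(l - 1)*(l + 1)*(l + 3)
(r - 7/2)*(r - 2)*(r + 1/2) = r^3 - 5*r^2 + 17*r/4 + 7/2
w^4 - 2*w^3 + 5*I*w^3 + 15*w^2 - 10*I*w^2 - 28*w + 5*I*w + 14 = (w - 1)^2*(w - 2*I)*(w + 7*I)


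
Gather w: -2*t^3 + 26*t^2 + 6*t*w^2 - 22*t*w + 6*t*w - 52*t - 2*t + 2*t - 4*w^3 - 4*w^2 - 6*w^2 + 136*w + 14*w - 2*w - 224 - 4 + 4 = -2*t^3 + 26*t^2 - 52*t - 4*w^3 + w^2*(6*t - 10) + w*(148 - 16*t) - 224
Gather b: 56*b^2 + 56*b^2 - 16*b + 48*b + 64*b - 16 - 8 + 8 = 112*b^2 + 96*b - 16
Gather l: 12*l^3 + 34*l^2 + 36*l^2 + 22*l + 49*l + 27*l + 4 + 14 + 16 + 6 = 12*l^3 + 70*l^2 + 98*l + 40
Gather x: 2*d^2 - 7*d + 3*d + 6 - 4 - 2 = 2*d^2 - 4*d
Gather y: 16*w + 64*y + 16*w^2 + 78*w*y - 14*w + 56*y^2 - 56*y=16*w^2 + 2*w + 56*y^2 + y*(78*w + 8)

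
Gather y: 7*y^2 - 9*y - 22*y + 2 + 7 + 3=7*y^2 - 31*y + 12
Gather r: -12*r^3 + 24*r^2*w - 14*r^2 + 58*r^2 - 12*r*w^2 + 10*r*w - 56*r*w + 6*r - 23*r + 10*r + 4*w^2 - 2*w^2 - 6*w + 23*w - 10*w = -12*r^3 + r^2*(24*w + 44) + r*(-12*w^2 - 46*w - 7) + 2*w^2 + 7*w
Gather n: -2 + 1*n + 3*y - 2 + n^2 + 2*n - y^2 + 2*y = n^2 + 3*n - y^2 + 5*y - 4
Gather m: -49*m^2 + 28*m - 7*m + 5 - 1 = -49*m^2 + 21*m + 4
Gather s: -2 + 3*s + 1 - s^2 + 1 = -s^2 + 3*s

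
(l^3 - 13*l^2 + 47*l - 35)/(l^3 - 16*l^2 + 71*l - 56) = (l - 5)/(l - 8)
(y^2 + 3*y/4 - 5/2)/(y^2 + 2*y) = (y - 5/4)/y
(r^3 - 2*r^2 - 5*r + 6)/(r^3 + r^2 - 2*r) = (r - 3)/r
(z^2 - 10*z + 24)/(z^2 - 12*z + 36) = (z - 4)/(z - 6)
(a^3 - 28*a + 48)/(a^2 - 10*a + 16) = (a^2 + 2*a - 24)/(a - 8)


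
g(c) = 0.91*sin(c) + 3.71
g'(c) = 0.91*cos(c)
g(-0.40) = 3.36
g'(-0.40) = 0.84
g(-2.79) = 3.40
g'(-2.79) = -0.85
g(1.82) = 4.59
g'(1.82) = -0.22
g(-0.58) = 3.21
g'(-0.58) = 0.76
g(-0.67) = 3.14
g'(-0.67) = 0.71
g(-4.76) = 4.62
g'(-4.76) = 0.04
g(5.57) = 3.11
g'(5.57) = 0.69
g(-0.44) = 3.32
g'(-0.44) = 0.82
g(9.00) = 4.09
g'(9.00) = -0.83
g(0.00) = 3.71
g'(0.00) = 0.91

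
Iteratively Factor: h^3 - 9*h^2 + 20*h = (h - 4)*(h^2 - 5*h) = h*(h - 4)*(h - 5)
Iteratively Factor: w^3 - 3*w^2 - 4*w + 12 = (w + 2)*(w^2 - 5*w + 6) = (w - 2)*(w + 2)*(w - 3)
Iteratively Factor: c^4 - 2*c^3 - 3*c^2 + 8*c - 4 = (c - 1)*(c^3 - c^2 - 4*c + 4) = (c - 1)*(c + 2)*(c^2 - 3*c + 2) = (c - 2)*(c - 1)*(c + 2)*(c - 1)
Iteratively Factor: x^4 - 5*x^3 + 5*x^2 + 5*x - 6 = (x - 2)*(x^3 - 3*x^2 - x + 3) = (x - 2)*(x - 1)*(x^2 - 2*x - 3) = (x - 2)*(x - 1)*(x + 1)*(x - 3)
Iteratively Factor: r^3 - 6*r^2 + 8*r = (r - 4)*(r^2 - 2*r) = r*(r - 4)*(r - 2)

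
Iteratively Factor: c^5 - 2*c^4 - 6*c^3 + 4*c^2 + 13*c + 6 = (c + 1)*(c^4 - 3*c^3 - 3*c^2 + 7*c + 6) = (c - 2)*(c + 1)*(c^3 - c^2 - 5*c - 3) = (c - 2)*(c + 1)^2*(c^2 - 2*c - 3) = (c - 3)*(c - 2)*(c + 1)^2*(c + 1)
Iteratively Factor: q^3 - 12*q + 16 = (q - 2)*(q^2 + 2*q - 8) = (q - 2)*(q + 4)*(q - 2)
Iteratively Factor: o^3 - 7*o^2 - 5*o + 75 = (o - 5)*(o^2 - 2*o - 15) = (o - 5)*(o + 3)*(o - 5)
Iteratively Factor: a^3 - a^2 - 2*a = (a)*(a^2 - a - 2) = a*(a - 2)*(a + 1)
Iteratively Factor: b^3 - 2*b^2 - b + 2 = (b - 1)*(b^2 - b - 2) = (b - 2)*(b - 1)*(b + 1)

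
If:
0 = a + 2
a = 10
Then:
No Solution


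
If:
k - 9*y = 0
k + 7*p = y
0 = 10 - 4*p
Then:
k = -315/16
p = 5/2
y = -35/16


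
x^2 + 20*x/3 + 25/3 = (x + 5/3)*(x + 5)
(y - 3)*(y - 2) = y^2 - 5*y + 6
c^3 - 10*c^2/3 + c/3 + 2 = (c - 3)*(c - 1)*(c + 2/3)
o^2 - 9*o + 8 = (o - 8)*(o - 1)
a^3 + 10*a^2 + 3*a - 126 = (a - 3)*(a + 6)*(a + 7)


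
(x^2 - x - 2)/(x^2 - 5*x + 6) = (x + 1)/(x - 3)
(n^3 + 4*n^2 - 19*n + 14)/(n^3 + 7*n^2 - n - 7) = (n - 2)/(n + 1)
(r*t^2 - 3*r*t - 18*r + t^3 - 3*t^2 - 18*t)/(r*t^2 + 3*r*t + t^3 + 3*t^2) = (t - 6)/t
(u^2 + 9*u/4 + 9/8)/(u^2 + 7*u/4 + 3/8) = (4*u + 3)/(4*u + 1)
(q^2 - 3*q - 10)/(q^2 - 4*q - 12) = (q - 5)/(q - 6)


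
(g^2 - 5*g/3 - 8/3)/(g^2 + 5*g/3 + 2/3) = (3*g - 8)/(3*g + 2)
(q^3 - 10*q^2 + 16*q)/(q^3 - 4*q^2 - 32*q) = (q - 2)/(q + 4)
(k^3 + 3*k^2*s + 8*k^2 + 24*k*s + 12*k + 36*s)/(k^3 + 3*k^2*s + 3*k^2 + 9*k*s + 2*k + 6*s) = (k + 6)/(k + 1)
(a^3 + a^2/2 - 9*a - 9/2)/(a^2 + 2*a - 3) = (2*a^2 - 5*a - 3)/(2*(a - 1))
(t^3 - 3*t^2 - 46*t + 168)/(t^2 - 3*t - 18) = (t^2 + 3*t - 28)/(t + 3)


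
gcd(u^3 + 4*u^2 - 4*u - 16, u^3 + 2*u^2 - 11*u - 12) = u + 4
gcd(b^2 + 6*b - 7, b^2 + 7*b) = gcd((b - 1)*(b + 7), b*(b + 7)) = b + 7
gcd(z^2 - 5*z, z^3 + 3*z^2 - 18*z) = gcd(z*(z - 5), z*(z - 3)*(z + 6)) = z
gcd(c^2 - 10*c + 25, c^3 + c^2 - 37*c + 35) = c - 5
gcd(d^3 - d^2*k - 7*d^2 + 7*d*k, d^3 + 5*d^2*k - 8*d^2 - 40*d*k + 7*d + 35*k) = d - 7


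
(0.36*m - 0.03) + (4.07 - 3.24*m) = 4.04 - 2.88*m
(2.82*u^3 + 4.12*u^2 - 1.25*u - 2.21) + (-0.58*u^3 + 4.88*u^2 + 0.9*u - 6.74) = 2.24*u^3 + 9.0*u^2 - 0.35*u - 8.95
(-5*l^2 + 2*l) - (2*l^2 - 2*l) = -7*l^2 + 4*l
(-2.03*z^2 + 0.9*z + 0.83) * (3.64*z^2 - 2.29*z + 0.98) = -7.3892*z^4 + 7.9247*z^3 - 1.0292*z^2 - 1.0187*z + 0.8134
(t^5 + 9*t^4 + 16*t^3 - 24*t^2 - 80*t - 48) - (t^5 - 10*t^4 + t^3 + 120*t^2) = 19*t^4 + 15*t^3 - 144*t^2 - 80*t - 48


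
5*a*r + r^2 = r*(5*a + r)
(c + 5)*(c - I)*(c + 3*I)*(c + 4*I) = c^4 + 5*c^3 + 6*I*c^3 - 5*c^2 + 30*I*c^2 - 25*c + 12*I*c + 60*I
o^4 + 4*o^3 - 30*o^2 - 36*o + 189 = (o - 3)^2*(o + 3)*(o + 7)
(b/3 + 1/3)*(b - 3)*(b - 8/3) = b^3/3 - 14*b^2/9 + 7*b/9 + 8/3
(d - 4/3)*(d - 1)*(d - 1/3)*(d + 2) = d^4 - 2*d^3/3 - 29*d^2/9 + 34*d/9 - 8/9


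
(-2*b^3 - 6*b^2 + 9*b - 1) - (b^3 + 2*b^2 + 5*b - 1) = -3*b^3 - 8*b^2 + 4*b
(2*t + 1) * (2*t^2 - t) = 4*t^3 - t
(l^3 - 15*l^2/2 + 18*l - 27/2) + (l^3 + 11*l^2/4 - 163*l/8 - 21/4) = 2*l^3 - 19*l^2/4 - 19*l/8 - 75/4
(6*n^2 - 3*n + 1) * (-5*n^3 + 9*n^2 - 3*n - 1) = -30*n^5 + 69*n^4 - 50*n^3 + 12*n^2 - 1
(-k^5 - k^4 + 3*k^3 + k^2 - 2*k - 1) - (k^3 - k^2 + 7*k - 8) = -k^5 - k^4 + 2*k^3 + 2*k^2 - 9*k + 7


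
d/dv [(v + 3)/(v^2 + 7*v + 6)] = (v^2 + 7*v - (v + 3)*(2*v + 7) + 6)/(v^2 + 7*v + 6)^2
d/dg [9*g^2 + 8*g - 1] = 18*g + 8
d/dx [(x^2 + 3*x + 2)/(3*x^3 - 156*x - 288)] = (-x^2 - 2*x - 46)/(3*(x^4 - 4*x^3 - 92*x^2 + 192*x + 2304))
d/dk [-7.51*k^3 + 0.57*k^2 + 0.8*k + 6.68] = -22.53*k^2 + 1.14*k + 0.8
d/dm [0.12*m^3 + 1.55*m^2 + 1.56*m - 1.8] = 0.36*m^2 + 3.1*m + 1.56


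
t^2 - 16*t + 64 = (t - 8)^2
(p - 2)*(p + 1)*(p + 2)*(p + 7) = p^4 + 8*p^3 + 3*p^2 - 32*p - 28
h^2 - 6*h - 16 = (h - 8)*(h + 2)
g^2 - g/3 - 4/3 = (g - 4/3)*(g + 1)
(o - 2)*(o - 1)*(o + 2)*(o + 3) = o^4 + 2*o^3 - 7*o^2 - 8*o + 12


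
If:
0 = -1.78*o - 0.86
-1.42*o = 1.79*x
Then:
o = -0.48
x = 0.38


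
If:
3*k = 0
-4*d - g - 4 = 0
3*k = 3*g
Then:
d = -1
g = 0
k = 0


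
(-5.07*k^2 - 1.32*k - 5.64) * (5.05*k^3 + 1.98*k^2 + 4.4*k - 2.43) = -25.6035*k^5 - 16.7046*k^4 - 53.4036*k^3 - 4.6551*k^2 - 21.6084*k + 13.7052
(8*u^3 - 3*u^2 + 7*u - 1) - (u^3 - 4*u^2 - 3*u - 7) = 7*u^3 + u^2 + 10*u + 6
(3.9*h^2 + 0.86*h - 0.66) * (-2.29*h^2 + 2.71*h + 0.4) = -8.931*h^4 + 8.5996*h^3 + 5.402*h^2 - 1.4446*h - 0.264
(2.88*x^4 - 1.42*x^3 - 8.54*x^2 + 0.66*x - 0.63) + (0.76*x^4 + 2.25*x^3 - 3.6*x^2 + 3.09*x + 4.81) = 3.64*x^4 + 0.83*x^3 - 12.14*x^2 + 3.75*x + 4.18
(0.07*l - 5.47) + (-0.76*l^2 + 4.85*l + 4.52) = -0.76*l^2 + 4.92*l - 0.95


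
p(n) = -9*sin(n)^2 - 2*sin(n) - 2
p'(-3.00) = -0.53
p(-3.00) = -1.90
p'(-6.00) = -6.75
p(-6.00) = -3.26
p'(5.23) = 6.75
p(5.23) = -7.06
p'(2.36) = 10.42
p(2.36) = -7.87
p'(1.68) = 2.17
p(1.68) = -12.88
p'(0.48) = -9.15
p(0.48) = -4.84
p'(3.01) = 4.32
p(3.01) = -2.42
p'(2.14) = 9.25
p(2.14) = -10.07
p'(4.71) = -0.04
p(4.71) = -9.00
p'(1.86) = 5.49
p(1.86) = -12.18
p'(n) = -18*sin(n)*cos(n) - 2*cos(n)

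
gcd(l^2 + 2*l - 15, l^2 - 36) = 1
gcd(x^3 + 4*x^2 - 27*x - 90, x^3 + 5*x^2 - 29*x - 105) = x^2 - 2*x - 15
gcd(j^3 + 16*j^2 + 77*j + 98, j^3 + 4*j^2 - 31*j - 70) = j^2 + 9*j + 14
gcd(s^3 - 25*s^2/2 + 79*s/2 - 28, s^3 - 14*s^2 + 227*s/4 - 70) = s^2 - 23*s/2 + 28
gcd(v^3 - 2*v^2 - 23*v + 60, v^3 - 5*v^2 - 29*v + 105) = v^2 + 2*v - 15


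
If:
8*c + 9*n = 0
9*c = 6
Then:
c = 2/3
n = -16/27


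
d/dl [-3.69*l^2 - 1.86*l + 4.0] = -7.38*l - 1.86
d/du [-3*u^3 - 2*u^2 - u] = -9*u^2 - 4*u - 1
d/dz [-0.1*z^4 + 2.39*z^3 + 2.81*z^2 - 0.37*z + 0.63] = -0.4*z^3 + 7.17*z^2 + 5.62*z - 0.37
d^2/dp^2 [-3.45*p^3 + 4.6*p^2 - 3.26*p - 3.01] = 9.2 - 20.7*p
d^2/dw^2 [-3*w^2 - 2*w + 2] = -6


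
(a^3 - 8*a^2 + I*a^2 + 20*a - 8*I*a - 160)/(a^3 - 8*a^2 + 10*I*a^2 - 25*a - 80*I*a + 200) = (a - 4*I)/(a + 5*I)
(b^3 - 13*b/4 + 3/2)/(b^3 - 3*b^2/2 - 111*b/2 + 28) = (b^2 + b/2 - 3)/(b^2 - b - 56)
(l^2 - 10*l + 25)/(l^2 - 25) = (l - 5)/(l + 5)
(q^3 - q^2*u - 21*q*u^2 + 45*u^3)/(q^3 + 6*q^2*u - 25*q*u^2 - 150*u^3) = (q^2 - 6*q*u + 9*u^2)/(q^2 + q*u - 30*u^2)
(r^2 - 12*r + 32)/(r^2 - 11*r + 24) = (r - 4)/(r - 3)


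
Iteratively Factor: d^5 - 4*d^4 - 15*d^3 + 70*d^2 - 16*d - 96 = (d + 4)*(d^4 - 8*d^3 + 17*d^2 + 2*d - 24) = (d + 1)*(d + 4)*(d^3 - 9*d^2 + 26*d - 24) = (d - 4)*(d + 1)*(d + 4)*(d^2 - 5*d + 6) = (d - 4)*(d - 2)*(d + 1)*(d + 4)*(d - 3)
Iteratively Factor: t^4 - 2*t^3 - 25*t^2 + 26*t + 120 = (t + 2)*(t^3 - 4*t^2 - 17*t + 60) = (t - 3)*(t + 2)*(t^2 - t - 20) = (t - 5)*(t - 3)*(t + 2)*(t + 4)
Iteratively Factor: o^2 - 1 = (o + 1)*(o - 1)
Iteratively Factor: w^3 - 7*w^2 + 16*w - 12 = (w - 2)*(w^2 - 5*w + 6) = (w - 2)^2*(w - 3)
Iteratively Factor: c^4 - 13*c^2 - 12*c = (c + 1)*(c^3 - c^2 - 12*c) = (c - 4)*(c + 1)*(c^2 + 3*c) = (c - 4)*(c + 1)*(c + 3)*(c)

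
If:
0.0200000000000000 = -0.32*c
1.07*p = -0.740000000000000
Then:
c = -0.06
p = -0.69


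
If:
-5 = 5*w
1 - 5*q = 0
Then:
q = 1/5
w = -1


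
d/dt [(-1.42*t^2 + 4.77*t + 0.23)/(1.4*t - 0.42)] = (-1.988*t^2 + 1.1928*t - 2.3254)/(1.96*t^2 - 1.176*t + 0.1764)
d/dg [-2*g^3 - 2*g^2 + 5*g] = -6*g^2 - 4*g + 5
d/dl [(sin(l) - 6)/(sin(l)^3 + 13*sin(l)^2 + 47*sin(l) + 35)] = (-2*sin(l)^3 + 5*sin(l)^2 + 156*sin(l) + 317)*cos(l)/(sin(l)^3 + 13*sin(l)^2 + 47*sin(l) + 35)^2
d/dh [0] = 0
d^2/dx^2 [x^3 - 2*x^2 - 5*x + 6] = 6*x - 4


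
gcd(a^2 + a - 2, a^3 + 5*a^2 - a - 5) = a - 1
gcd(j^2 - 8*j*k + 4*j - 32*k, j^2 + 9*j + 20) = j + 4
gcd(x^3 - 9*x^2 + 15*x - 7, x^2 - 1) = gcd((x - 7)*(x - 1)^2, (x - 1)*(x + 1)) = x - 1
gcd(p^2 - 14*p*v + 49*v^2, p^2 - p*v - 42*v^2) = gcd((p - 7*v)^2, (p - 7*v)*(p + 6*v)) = p - 7*v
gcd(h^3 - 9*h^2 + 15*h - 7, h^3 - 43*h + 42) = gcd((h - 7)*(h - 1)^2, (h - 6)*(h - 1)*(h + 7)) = h - 1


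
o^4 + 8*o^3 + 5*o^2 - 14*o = o*(o - 1)*(o + 2)*(o + 7)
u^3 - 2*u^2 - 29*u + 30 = (u - 6)*(u - 1)*(u + 5)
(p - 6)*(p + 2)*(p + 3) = p^3 - p^2 - 24*p - 36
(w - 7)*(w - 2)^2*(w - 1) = w^4 - 12*w^3 + 43*w^2 - 60*w + 28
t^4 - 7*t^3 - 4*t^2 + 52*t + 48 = (t - 6)*(t - 4)*(t + 1)*(t + 2)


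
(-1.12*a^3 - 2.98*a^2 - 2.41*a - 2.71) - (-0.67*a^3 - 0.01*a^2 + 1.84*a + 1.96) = -0.45*a^3 - 2.97*a^2 - 4.25*a - 4.67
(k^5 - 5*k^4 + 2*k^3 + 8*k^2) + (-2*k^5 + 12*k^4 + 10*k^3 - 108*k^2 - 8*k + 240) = -k^5 + 7*k^4 + 12*k^3 - 100*k^2 - 8*k + 240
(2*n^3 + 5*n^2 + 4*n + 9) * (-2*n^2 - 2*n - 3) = -4*n^5 - 14*n^4 - 24*n^3 - 41*n^2 - 30*n - 27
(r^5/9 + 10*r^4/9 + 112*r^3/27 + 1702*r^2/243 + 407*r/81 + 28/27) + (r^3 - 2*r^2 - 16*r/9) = r^5/9 + 10*r^4/9 + 139*r^3/27 + 1216*r^2/243 + 263*r/81 + 28/27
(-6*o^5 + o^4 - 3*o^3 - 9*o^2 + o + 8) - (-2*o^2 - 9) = -6*o^5 + o^4 - 3*o^3 - 7*o^2 + o + 17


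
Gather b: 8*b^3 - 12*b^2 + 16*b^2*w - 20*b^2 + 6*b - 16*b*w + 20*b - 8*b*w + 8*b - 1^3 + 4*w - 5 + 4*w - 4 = 8*b^3 + b^2*(16*w - 32) + b*(34 - 24*w) + 8*w - 10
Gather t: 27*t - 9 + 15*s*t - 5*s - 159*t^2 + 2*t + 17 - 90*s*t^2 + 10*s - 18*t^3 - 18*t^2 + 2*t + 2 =5*s - 18*t^3 + t^2*(-90*s - 177) + t*(15*s + 31) + 10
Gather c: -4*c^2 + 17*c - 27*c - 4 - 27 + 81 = -4*c^2 - 10*c + 50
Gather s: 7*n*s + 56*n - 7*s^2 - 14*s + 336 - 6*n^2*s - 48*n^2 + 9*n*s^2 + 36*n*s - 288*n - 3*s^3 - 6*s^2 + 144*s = -48*n^2 - 232*n - 3*s^3 + s^2*(9*n - 13) + s*(-6*n^2 + 43*n + 130) + 336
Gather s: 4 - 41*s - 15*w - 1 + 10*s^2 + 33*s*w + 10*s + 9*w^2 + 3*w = 10*s^2 + s*(33*w - 31) + 9*w^2 - 12*w + 3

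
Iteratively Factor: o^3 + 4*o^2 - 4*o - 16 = (o + 2)*(o^2 + 2*o - 8) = (o - 2)*(o + 2)*(o + 4)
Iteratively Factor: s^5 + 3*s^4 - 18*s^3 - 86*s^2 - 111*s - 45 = (s - 5)*(s^4 + 8*s^3 + 22*s^2 + 24*s + 9) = (s - 5)*(s + 3)*(s^3 + 5*s^2 + 7*s + 3) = (s - 5)*(s + 3)^2*(s^2 + 2*s + 1) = (s - 5)*(s + 1)*(s + 3)^2*(s + 1)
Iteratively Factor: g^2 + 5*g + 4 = (g + 1)*(g + 4)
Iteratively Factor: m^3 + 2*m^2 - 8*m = (m)*(m^2 + 2*m - 8) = m*(m - 2)*(m + 4)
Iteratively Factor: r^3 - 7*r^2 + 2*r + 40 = (r - 5)*(r^2 - 2*r - 8) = (r - 5)*(r + 2)*(r - 4)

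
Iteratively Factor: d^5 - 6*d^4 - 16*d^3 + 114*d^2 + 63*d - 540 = (d + 3)*(d^4 - 9*d^3 + 11*d^2 + 81*d - 180) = (d + 3)^2*(d^3 - 12*d^2 + 47*d - 60) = (d - 4)*(d + 3)^2*(d^2 - 8*d + 15) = (d - 5)*(d - 4)*(d + 3)^2*(d - 3)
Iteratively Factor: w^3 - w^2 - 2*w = (w - 2)*(w^2 + w) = (w - 2)*(w + 1)*(w)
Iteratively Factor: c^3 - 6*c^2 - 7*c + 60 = (c + 3)*(c^2 - 9*c + 20) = (c - 4)*(c + 3)*(c - 5)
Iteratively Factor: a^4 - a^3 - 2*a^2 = (a)*(a^3 - a^2 - 2*a) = a^2*(a^2 - a - 2) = a^2*(a - 2)*(a + 1)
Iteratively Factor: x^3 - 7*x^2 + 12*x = (x - 4)*(x^2 - 3*x) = (x - 4)*(x - 3)*(x)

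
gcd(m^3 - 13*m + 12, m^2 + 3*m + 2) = 1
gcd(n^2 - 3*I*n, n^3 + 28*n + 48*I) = 1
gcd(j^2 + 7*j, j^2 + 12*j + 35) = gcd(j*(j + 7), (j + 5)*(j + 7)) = j + 7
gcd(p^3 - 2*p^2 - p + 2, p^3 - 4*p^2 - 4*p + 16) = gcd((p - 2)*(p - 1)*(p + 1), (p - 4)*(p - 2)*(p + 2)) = p - 2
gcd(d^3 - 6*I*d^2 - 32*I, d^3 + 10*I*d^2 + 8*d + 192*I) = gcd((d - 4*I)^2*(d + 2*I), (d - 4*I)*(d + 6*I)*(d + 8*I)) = d - 4*I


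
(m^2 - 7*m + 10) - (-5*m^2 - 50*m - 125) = 6*m^2 + 43*m + 135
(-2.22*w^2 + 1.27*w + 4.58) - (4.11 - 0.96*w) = -2.22*w^2 + 2.23*w + 0.47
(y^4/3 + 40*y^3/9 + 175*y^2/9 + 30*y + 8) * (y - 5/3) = y^5/3 + 35*y^4/9 + 325*y^3/27 - 65*y^2/27 - 42*y - 40/3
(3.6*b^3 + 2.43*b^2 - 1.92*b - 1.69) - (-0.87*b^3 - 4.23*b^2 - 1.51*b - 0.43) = 4.47*b^3 + 6.66*b^2 - 0.41*b - 1.26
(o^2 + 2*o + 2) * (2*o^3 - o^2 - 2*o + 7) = 2*o^5 + 3*o^4 + o^2 + 10*o + 14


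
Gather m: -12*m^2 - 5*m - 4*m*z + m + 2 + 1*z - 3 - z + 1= -12*m^2 + m*(-4*z - 4)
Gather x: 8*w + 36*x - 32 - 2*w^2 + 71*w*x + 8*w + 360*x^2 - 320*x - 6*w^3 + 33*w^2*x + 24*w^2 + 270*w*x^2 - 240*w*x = -6*w^3 + 22*w^2 + 16*w + x^2*(270*w + 360) + x*(33*w^2 - 169*w - 284) - 32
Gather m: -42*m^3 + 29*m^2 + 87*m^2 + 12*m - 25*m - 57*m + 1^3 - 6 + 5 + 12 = -42*m^3 + 116*m^2 - 70*m + 12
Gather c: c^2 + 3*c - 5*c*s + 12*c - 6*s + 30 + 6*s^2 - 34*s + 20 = c^2 + c*(15 - 5*s) + 6*s^2 - 40*s + 50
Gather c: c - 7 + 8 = c + 1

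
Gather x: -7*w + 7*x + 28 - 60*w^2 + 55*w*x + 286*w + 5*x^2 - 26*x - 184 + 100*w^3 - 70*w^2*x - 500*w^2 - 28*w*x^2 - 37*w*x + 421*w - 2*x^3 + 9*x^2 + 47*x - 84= 100*w^3 - 560*w^2 + 700*w - 2*x^3 + x^2*(14 - 28*w) + x*(-70*w^2 + 18*w + 28) - 240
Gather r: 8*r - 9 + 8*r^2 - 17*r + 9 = 8*r^2 - 9*r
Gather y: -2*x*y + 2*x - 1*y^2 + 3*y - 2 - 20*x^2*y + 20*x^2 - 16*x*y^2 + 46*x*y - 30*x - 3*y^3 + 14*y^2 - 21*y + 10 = 20*x^2 - 28*x - 3*y^3 + y^2*(13 - 16*x) + y*(-20*x^2 + 44*x - 18) + 8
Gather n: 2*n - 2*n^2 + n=-2*n^2 + 3*n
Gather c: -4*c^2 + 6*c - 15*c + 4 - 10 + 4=-4*c^2 - 9*c - 2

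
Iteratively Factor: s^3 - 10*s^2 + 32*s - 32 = (s - 2)*(s^2 - 8*s + 16) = (s - 4)*(s - 2)*(s - 4)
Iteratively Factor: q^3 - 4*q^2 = (q)*(q^2 - 4*q) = q*(q - 4)*(q)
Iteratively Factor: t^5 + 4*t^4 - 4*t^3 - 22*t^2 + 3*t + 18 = (t - 1)*(t^4 + 5*t^3 + t^2 - 21*t - 18) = (t - 1)*(t + 3)*(t^3 + 2*t^2 - 5*t - 6) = (t - 2)*(t - 1)*(t + 3)*(t^2 + 4*t + 3) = (t - 2)*(t - 1)*(t + 1)*(t + 3)*(t + 3)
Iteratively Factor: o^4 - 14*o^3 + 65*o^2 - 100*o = (o - 5)*(o^3 - 9*o^2 + 20*o) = (o - 5)*(o - 4)*(o^2 - 5*o) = (o - 5)^2*(o - 4)*(o)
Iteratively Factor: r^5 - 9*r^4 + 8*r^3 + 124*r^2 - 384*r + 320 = (r - 2)*(r^4 - 7*r^3 - 6*r^2 + 112*r - 160) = (r - 2)*(r + 4)*(r^3 - 11*r^2 + 38*r - 40) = (r - 5)*(r - 2)*(r + 4)*(r^2 - 6*r + 8) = (r - 5)*(r - 4)*(r - 2)*(r + 4)*(r - 2)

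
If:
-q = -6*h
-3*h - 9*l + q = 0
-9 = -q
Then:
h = 3/2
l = 1/2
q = 9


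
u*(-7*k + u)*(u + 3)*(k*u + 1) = -7*k^2*u^3 - 21*k^2*u^2 + k*u^4 + 3*k*u^3 - 7*k*u^2 - 21*k*u + u^3 + 3*u^2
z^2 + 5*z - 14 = (z - 2)*(z + 7)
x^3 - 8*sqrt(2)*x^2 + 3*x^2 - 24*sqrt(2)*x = x*(x + 3)*(x - 8*sqrt(2))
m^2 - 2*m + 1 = (m - 1)^2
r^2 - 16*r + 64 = (r - 8)^2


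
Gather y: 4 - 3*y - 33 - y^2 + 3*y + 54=25 - y^2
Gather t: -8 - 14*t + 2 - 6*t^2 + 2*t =-6*t^2 - 12*t - 6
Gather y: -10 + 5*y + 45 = 5*y + 35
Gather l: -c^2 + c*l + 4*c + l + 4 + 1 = -c^2 + 4*c + l*(c + 1) + 5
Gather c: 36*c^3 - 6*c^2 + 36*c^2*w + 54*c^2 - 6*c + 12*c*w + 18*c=36*c^3 + c^2*(36*w + 48) + c*(12*w + 12)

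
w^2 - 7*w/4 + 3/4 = (w - 1)*(w - 3/4)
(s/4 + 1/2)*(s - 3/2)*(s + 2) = s^3/4 + 5*s^2/8 - s/2 - 3/2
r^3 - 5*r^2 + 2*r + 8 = (r - 4)*(r - 2)*(r + 1)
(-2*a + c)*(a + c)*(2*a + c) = -4*a^3 - 4*a^2*c + a*c^2 + c^3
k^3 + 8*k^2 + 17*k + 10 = (k + 1)*(k + 2)*(k + 5)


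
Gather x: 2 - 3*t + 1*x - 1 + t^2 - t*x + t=t^2 - 2*t + x*(1 - t) + 1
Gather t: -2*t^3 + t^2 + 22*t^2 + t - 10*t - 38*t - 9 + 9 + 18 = -2*t^3 + 23*t^2 - 47*t + 18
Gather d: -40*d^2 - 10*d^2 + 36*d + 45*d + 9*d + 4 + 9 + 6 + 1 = -50*d^2 + 90*d + 20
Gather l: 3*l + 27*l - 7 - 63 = 30*l - 70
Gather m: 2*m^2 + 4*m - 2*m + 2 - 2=2*m^2 + 2*m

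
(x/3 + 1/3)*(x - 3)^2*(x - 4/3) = x^4/3 - 19*x^3/9 + 29*x^2/9 + 5*x/3 - 4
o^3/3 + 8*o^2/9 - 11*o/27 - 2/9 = (o/3 + 1)*(o - 2/3)*(o + 1/3)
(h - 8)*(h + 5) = h^2 - 3*h - 40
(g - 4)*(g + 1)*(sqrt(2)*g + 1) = sqrt(2)*g^3 - 3*sqrt(2)*g^2 + g^2 - 4*sqrt(2)*g - 3*g - 4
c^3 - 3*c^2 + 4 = (c - 2)^2*(c + 1)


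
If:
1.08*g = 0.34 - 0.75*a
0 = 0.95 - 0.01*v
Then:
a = 0.453333333333333 - 1.44*g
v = 95.00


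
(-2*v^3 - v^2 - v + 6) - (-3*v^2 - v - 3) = -2*v^3 + 2*v^2 + 9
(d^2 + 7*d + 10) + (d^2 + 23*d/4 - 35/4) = 2*d^2 + 51*d/4 + 5/4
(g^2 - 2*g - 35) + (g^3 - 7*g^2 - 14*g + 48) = g^3 - 6*g^2 - 16*g + 13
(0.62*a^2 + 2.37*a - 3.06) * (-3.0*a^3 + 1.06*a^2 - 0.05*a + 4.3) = -1.86*a^5 - 6.4528*a^4 + 11.6612*a^3 - 0.6961*a^2 + 10.344*a - 13.158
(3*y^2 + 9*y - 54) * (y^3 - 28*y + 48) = 3*y^5 + 9*y^4 - 138*y^3 - 108*y^2 + 1944*y - 2592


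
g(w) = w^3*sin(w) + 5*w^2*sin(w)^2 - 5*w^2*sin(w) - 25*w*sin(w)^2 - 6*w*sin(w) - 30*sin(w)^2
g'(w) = w^3*cos(w) + 10*w^2*sin(w)*cos(w) + 3*w^2*sin(w) - 5*w^2*cos(w) + 10*w*sin(w)^2 - 50*w*sin(w)*cos(w) - 10*w*sin(w) - 6*w*cos(w) - 25*sin(w)^2 - 60*sin(w)*cos(w) - 6*sin(w)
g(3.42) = 6.41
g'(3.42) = 9.46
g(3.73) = 5.69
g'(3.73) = -11.60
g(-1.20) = 7.87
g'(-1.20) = -47.25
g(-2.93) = 14.41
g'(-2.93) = 72.06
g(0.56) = -14.50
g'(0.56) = -53.36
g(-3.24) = -5.59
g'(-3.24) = 51.63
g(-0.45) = -4.05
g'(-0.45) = 10.14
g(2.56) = -35.70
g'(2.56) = 76.03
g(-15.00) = 3489.39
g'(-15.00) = 4196.04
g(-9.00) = 546.99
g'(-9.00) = 1280.32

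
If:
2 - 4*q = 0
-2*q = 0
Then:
No Solution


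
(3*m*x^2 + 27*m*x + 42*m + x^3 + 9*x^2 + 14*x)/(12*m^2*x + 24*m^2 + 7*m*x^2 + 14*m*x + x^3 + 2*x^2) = (x + 7)/(4*m + x)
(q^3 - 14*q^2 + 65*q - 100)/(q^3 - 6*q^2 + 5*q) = (q^2 - 9*q + 20)/(q*(q - 1))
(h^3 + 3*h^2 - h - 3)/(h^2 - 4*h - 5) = (h^2 + 2*h - 3)/(h - 5)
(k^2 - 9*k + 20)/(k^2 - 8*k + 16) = (k - 5)/(k - 4)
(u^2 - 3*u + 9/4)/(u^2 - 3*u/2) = (u - 3/2)/u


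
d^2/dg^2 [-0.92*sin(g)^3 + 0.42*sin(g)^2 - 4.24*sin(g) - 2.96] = 4.93*sin(g) - 2.07*sin(3*g) + 0.84*cos(2*g)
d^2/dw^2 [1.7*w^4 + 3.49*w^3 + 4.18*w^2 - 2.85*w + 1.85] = 20.4*w^2 + 20.94*w + 8.36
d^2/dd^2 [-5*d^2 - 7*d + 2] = -10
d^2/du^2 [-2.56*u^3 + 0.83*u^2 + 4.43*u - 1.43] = 1.66 - 15.36*u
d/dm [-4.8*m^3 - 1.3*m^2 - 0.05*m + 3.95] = -14.4*m^2 - 2.6*m - 0.05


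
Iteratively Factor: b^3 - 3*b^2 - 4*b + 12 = (b - 2)*(b^2 - b - 6) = (b - 2)*(b + 2)*(b - 3)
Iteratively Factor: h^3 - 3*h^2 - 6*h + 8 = (h + 2)*(h^2 - 5*h + 4) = (h - 1)*(h + 2)*(h - 4)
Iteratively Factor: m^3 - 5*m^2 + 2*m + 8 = (m - 4)*(m^2 - m - 2) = (m - 4)*(m + 1)*(m - 2)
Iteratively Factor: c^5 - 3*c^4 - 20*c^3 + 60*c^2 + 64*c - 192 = (c + 4)*(c^4 - 7*c^3 + 8*c^2 + 28*c - 48) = (c - 2)*(c + 4)*(c^3 - 5*c^2 - 2*c + 24) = (c - 2)*(c + 2)*(c + 4)*(c^2 - 7*c + 12) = (c - 4)*(c - 2)*(c + 2)*(c + 4)*(c - 3)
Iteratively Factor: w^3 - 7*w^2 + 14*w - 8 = (w - 1)*(w^2 - 6*w + 8) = (w - 4)*(w - 1)*(w - 2)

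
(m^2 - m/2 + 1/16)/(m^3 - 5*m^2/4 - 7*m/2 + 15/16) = (4*m - 1)/(4*m^2 - 4*m - 15)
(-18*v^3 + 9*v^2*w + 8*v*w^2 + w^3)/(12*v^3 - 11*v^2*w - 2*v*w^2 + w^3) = (-6*v - w)/(4*v - w)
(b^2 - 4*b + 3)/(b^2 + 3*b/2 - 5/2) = 2*(b - 3)/(2*b + 5)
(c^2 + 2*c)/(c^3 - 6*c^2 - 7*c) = (c + 2)/(c^2 - 6*c - 7)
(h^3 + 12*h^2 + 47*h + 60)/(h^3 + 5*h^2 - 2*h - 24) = (h + 5)/(h - 2)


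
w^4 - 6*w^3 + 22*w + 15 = (w - 5)*(w - 3)*(w + 1)^2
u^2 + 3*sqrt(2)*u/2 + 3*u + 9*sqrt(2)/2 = (u + 3)*(u + 3*sqrt(2)/2)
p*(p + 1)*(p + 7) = p^3 + 8*p^2 + 7*p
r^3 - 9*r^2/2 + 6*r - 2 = (r - 2)^2*(r - 1/2)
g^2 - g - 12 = (g - 4)*(g + 3)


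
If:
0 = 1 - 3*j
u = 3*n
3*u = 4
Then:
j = 1/3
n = 4/9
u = 4/3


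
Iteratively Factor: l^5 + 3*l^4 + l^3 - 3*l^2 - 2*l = (l + 2)*(l^4 + l^3 - l^2 - l) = (l - 1)*(l + 2)*(l^3 + 2*l^2 + l) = l*(l - 1)*(l + 2)*(l^2 + 2*l + 1) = l*(l - 1)*(l + 1)*(l + 2)*(l + 1)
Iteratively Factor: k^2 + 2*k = (k + 2)*(k)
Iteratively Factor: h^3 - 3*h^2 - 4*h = (h + 1)*(h^2 - 4*h) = (h - 4)*(h + 1)*(h)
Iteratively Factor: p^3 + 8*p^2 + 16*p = (p)*(p^2 + 8*p + 16) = p*(p + 4)*(p + 4)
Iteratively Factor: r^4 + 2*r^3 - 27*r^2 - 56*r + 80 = (r - 5)*(r^3 + 7*r^2 + 8*r - 16) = (r - 5)*(r + 4)*(r^2 + 3*r - 4) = (r - 5)*(r - 1)*(r + 4)*(r + 4)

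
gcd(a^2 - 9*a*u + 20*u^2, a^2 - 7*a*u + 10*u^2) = -a + 5*u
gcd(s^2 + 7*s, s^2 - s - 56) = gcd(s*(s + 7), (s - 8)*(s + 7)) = s + 7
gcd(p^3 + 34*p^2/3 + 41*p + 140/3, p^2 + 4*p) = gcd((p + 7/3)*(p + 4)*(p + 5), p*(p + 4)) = p + 4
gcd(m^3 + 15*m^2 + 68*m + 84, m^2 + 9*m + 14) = m^2 + 9*m + 14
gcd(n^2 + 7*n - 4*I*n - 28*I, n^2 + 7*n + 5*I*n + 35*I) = n + 7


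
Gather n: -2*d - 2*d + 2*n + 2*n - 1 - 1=-4*d + 4*n - 2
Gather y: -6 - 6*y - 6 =-6*y - 12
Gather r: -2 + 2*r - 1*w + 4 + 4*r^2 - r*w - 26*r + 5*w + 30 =4*r^2 + r*(-w - 24) + 4*w + 32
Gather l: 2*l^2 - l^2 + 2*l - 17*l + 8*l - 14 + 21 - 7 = l^2 - 7*l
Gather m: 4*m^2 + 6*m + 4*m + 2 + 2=4*m^2 + 10*m + 4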